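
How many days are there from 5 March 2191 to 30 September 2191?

March 2191: 31 − 5 = 26 days remain.
Then April (30), May (31), June (30), July (31), August (31): 30 + 31 + 30 + 31 + 31 = 153 days.
September 1–30, 2191: 30 days.
Total: 26 + 153 + 30 = 209 days.

209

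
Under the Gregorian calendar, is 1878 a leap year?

No

1878 is not a leap year.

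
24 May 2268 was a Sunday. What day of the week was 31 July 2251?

Count forward from the earlier date (July 31, 2251) to the later (May 24, 2268):
From July 31, 2251 to July 31, 2267: 16 years, of which 4 contain a Feb 29 — 12×365 + 4×366 = 5844 days.
July 2267: 31 − 31 = 0 days remain.
Then 9 full months totalling 274 days.
May 1–24, 2268: 24 days.
Residual: 298 days.
Total: 6142 days.
6142 mod 7 = 3, so 3 days before Sunday is Thursday.

Thursday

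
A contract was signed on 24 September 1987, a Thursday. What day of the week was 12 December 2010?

From September 24, 1987 to September 24, 2010: 23 years, of which 6 contain a Feb 29 — 17×365 + 6×366 = 8401 days.
(2000 is a leap year (divisible by 400).)
September 2010: 30 − 24 = 6 days remain.
Then October (31), November (30): 31 + 30 = 61 days.
December 1–12, 2010: 12 days.
Residual: 79 days.
Total: 8480 days.
8480 mod 7 = 3, so 3 days after Thursday is Sunday.

Sunday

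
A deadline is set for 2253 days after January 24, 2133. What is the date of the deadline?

March 27, 2139

Count 2253 days after January 24, 2133:
January 24, 2133 → January 24, 2134: 365 days.
January 24, 2134 → January 24, 2135: 365 days.
January 24, 2135 → January 24, 2136: 365 days.
January 24, 2136 → January 24, 2137: 366 days (2136 is a leap year).
January 24, 2137 → January 24, 2138: 365 days.
January 24, 2138 → January 24, 2139: 365 days.
January 2139: 31 − 24 = 7 days remain.
Then February 2139 (28): 28 days.
March 1–27, 2139: 27 days.
Residual: 62 days.
Total: 2253 days.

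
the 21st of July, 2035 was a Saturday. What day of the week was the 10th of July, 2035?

Tuesday

Count forward from the earlier date (July 10, 2035) to the later (July 21, 2035):
Within July 2035: 21 − 10 = 11 days.
11 mod 7 = 4, so 4 days before Saturday is Tuesday.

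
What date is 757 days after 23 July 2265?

19 August 2267

Count 757 days after July 23, 2265:
Day-of-year of July 23, 2265: 204.
Day-of-year of August 19, 2267: 231.
2265 has 365 days, so 365 − 204 = 161 days remain in 2265.
Full years: 2266: 365. Sum = 365.
Total: 161 + 365 + 231 = 757 days.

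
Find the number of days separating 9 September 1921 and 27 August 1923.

September 1921: 30 − 9 = 21 days remain.
Then 22 full months totalling 669 days.
August 1–27, 1923: 27 days.
Total: 21 + 669 + 27 = 717 days.

717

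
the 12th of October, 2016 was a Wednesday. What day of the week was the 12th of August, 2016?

Friday

Count forward from the earlier date (August 12, 2016) to the later (October 12, 2016):
August 2016: 31 − 12 = 19 days remain.
Then September (30): 30 days.
October 1–12, 2016: 12 days.
Total: 19 + 30 + 12 = 61 days.
61 mod 7 = 5, so 5 days before Wednesday is Friday.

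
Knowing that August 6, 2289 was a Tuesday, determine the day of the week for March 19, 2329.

Tuesday

From August 6, 2289 to August 6, 2328: 39 years, of which 9 contain a Feb 29 — 30×365 + 9×366 = 14244 days.
(2300 is not a leap year (divisible by 100 but not 400).)
August 2328: 31 − 6 = 25 days remain.
Then September (30), October (31), November (30), December (31), January (31), February 2329 (28): 30 + 31 + 30 + 31 + 31 + 28 = 181 days.
March 1–19, 2329: 19 days.
Residual: 225 days.
Total: 14469 days.
14469 is a multiple of 7, so March 19, 2329 falls on the same weekday: Tuesday.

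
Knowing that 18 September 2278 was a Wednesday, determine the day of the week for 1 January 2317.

From September 18, 2278 to September 18, 2316: 38 years, of which 9 contain a Feb 29 — 29×365 + 9×366 = 13879 days.
(2300 is not a leap year (divisible by 100 but not 400).)
September 2316: 30 − 18 = 12 days remain.
Then October (31), November (30), December (31): 31 + 30 + 31 = 92 days.
January 1, 2317: 1 day.
Residual: 105 days.
Total: 13984 days.
13984 mod 7 = 5, so 5 days after Wednesday is Monday.

Monday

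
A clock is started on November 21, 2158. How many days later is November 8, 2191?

Day-of-year of November 21, 2158: 325.
Day-of-year of November 8, 2191: 312.
2158 has 365 days, so 365 − 325 = 40 days remain in 2158.
Full years 2159–2190: 24 common + 8 leap = 24×365 + 8×366 = 11688 days.
Total: 40 + 11688 + 312 = 12040 days.

12040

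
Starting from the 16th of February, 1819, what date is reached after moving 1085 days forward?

the 5th of February, 1822

Count 1085 days after February 16, 1819:
February 16, 1819 → February 16, 1820: 365 days.
February 16, 1820 → February 16, 1821: 366 days (1820 is a leap year).
February 1821: 28 − 16 = 12 days remain (1821 is not a leap year, so February has 28 days).
Then 11 full months totalling 337 days.
February 1–5, 1822: 5 days (1822 is not a leap year).
Residual: 354 days.
Total: 1085 days.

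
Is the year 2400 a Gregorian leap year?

2400 is a leap year (divisible by 400).

Yes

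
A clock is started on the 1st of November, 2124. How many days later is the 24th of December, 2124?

November 2124: 30 − 1 = 29 days remain.
December 1–24, 2124: 24 days.
Total: 29 + 24 = 53 days.

53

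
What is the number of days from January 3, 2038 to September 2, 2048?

3895

Day-of-year of January 3, 2038: 3.
Day-of-year of September 2, 2048: 246.
2038 has 365 days, so 365 − 3 = 362 days remain in 2038.
Full years 2039–2047: 7 common + 2 leap = 7×365 + 2×366 = 3287 days.
Total: 362 + 3287 + 246 = 3895 days.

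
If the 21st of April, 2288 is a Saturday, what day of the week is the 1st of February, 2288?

Count forward from the earlier date (February 1, 2288) to the later (April 21, 2288):
February 2288: 29 − 1 = 28 days remain (2288 is a leap year, so February has 29 days).
Then March (31): 31 days.
April 1–21, 2288: 21 days.
Total: 28 + 31 + 21 = 80 days.
80 mod 7 = 3, so 3 days before Saturday is Wednesday.

Wednesday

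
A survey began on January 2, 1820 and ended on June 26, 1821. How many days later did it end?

January 1820: 31 − 2 = 29 days remain.
Then 16 full months totalling 486 days.
June 1–26, 1821: 26 days.
Total: 29 + 486 + 26 = 541 days.

541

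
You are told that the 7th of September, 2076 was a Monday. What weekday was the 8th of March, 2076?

Count forward from the earlier date (March 8, 2076) to the later (September 7, 2076):
March 2076: 31 − 8 = 23 days remain.
Then April (30), May (31), June (30), July (31), August (31): 30 + 31 + 30 + 31 + 31 = 153 days.
September 1–7, 2076: 7 days.
Total: 23 + 153 + 7 = 183 days.
183 mod 7 = 1, so 1 day before Monday is Sunday.

Sunday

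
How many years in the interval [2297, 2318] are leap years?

Years divisible by 4 in [2297, 2318]: 2300, 2304, 2308, 2312, 2316.
Of these, 2300 is divisible by 100 but not 400, so not leap.
Leap years: 5 − 1 = 4.

4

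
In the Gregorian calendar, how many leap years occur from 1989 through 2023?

8

Years divisible by 4 in [1989, 2023]: 1992, 1996, 2000, 2004, 2008, 2012, 2016, 2020.
2000 is divisible by 400, so still leap.
No century exceptions apply. Count: 8.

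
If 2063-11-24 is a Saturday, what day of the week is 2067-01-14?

Friday

November 24, 2063 → November 24, 2064: 366 days (2064 is a leap year).
November 24, 2064 → November 24, 2065: 365 days.
November 24, 2065 → November 24, 2066: 365 days.
November 2066: 30 − 24 = 6 days remain.
Then December (31): 31 days.
January 1–14, 2067: 14 days.
Residual: 51 days.
Total: 1147 days.
1147 mod 7 = 6, so 6 days after Saturday is Friday.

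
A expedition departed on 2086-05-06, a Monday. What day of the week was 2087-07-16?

May 6, 2086 → May 6, 2087: 365 days.
May 2087: 31 − 6 = 25 days remain.
Then June (30): 30 days.
July 1–16, 2087: 16 days.
Residual: 71 days.
Total: 436 days.
436 mod 7 = 2, so 2 days after Monday is Wednesday.

Wednesday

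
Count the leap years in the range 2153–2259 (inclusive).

Years divisible by 4: 2156, 2160, …, 2256 — 26 in all.
Of these, 2200 is divisible by 100 but not 400, so not leap.
Leap years: 26 − 1 = 25.

25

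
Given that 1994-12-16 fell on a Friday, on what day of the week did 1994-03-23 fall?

Wednesday

Count forward from the earlier date (March 23, 1994) to the later (December 16, 1994):
March 1994: 31 − 23 = 8 days remain.
Then April (30), May (31), June (30), July (31), August (31), September (30), October (31), November (30): 30 + 31 + 30 + 31 + 31 + 30 + 31 + 30 = 244 days.
December 1–16, 1994: 16 days.
Total: 8 + 244 + 16 = 268 days.
268 mod 7 = 2, so 2 days before Friday is Wednesday.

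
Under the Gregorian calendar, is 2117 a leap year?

No

2117 is not a leap year.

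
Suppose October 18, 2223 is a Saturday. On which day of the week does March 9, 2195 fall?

Count forward from the earlier date (March 9, 2195) to the later (October 18, 2223):
Day-of-year of March 9, 2195: 68.
Day-of-year of October 18, 2223: 291.
2195 has 365 days, so 365 − 68 = 297 days remain in 2195.
Full years 2196–2222: 21 common + 6 leap = 21×365 + 6×366 = 9861 days.
Total: 297 + 9861 + 291 = 10449 days.
10449 mod 7 = 5, so 5 days before Saturday is Monday.

Monday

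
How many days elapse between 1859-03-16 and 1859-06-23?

March 1859: 31 − 16 = 15 days remain.
Then April (30), May (31): 30 + 31 = 61 days.
June 1–23, 1859: 23 days.
Total: 15 + 61 + 23 = 99 days.

99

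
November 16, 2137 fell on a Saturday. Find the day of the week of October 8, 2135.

Count forward from the earlier date (October 8, 2135) to the later (November 16, 2137):
Day-of-year of October 8, 2135: 281.
Day-of-year of November 16, 2137: 320.
2135 has 365 days, so 365 − 281 = 84 days remain in 2135.
Full years: 2136: 366. Sum = 366.
Total: 84 + 366 + 320 = 770 days.
770 is a multiple of 7, so October 8, 2135 falls on the same weekday: Saturday.

Saturday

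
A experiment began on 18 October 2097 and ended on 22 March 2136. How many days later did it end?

14034

From October 18, 2097 to October 18, 2135: 38 years, of which 8 contain a Feb 29 — 30×365 + 8×366 = 13878 days.
(2100 is not a leap year (divisible by 100 but not 400).)
October 2135: 31 − 18 = 13 days remain.
Then November (30), December (31), January (31), February 2136 (29): 30 + 31 + 31 + 29 = 121 days.
March 1–22, 2136: 22 days.
Residual: 156 days.
Total: 14034 days.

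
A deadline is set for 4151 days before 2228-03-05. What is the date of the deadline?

2216-10-23

Count 4151 days before March 5, 2228:
Day-of-year of October 23, 2216: 297.
Day-of-year of March 5, 2228: 65.
2216 has 366 days, so 366 − 297 = 69 days remain in 2216.
Full years 2217–2227: 9 common + 2 leap = 9×365 + 2×366 = 4017 days.
Total: 69 + 4017 + 65 = 4151 days.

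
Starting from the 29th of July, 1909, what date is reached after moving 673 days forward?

the 2nd of June, 1911

Count 673 days after July 29, 1909:
Day-of-year of July 29, 1909: 210.
Day-of-year of June 2, 1911: 153.
1909 has 365 days, so 365 − 210 = 155 days remain in 1909.
Full years: 1910: 365. Sum = 365.
Total: 155 + 365 + 153 = 673 days.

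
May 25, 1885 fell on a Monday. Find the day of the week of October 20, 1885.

Tuesday

May 1885: 31 − 25 = 6 days remain.
Then June (30), July (31), August (31), September (30): 30 + 31 + 31 + 30 = 122 days.
October 1–20, 1885: 20 days.
Total: 6 + 122 + 20 = 148 days.
148 mod 7 = 1, so 1 day after Monday is Tuesday.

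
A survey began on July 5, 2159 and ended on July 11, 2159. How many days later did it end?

Within July 2159: 11 − 5 = 6 days.

6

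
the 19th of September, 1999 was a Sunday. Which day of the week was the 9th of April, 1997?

Wednesday

Count forward from the earlier date (April 9, 1997) to the later (September 19, 1999):
April 9, 1997 → April 9, 1998: 365 days.
April 9, 1998 → April 9, 1999: 365 days.
April 1999: 30 − 9 = 21 days remain.
Then May (31), June (30), July (31), August (31): 31 + 30 + 31 + 31 = 123 days.
September 1–19, 1999: 19 days.
Residual: 163 days.
Total: 893 days.
893 mod 7 = 4, so 4 days before Sunday is Wednesday.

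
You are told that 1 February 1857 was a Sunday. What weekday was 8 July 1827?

Count forward from the earlier date (July 8, 1827) to the later (February 1, 1857):
Day-of-year of July 8, 1827: 189.
Day-of-year of February 1, 1857: 32.
1827 has 365 days, so 365 − 189 = 176 days remain in 1827.
Full years 1828–1856: 21 common + 8 leap = 21×365 + 8×366 = 10593 days.
Total: 176 + 10593 + 32 = 10801 days.
10801 is a multiple of 7, so 8 July 1827 falls on the same weekday: Sunday.

Sunday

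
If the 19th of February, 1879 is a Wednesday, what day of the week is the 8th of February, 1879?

Count forward from the earlier date (February 8, 1879) to the later (February 19, 1879):
Within February 1879: 19 − 8 = 11 days.
11 mod 7 = 4, so 4 days before Wednesday is Saturday.

Saturday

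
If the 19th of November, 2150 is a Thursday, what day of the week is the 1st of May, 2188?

Day-of-year of November 19, 2150: 323.
Day-of-year of May 1, 2188: 122.
2150 has 365 days, so 365 − 323 = 42 days remain in 2150.
Full years 2151–2187: 28 common + 9 leap = 28×365 + 9×366 = 13514 days.
Total: 42 + 13514 + 122 = 13678 days.
13678 is a multiple of 7, so the 1st of May, 2188 falls on the same weekday: Thursday.

Thursday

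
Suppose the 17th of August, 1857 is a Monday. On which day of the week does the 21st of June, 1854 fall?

Count forward from the earlier date (June 21, 1854) to the later (August 17, 1857):
June 21, 1854 → June 21, 1855: 365 days.
June 21, 1855 → June 21, 1856: 366 days (1856 is a leap year).
June 21, 1856 → June 21, 1857: 365 days.
June 1857: 30 − 21 = 9 days remain.
Then July (31): 31 days.
August 1–17, 1857: 17 days.
Residual: 57 days.
Total: 1153 days.
1153 mod 7 = 5, so 5 days before Monday is Wednesday.

Wednesday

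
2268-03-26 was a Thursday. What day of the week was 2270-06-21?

Tuesday

March 26, 2268 → March 26, 2269: 365 days.
March 26, 2269 → March 26, 2270: 365 days.
March 2270: 31 − 26 = 5 days remain.
Then April (30), May (31): 30 + 31 = 61 days.
June 1–21, 2270: 21 days.
Residual: 87 days.
Total: 817 days.
817 mod 7 = 5, so 5 days after Thursday is Tuesday.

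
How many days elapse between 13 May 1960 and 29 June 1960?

47

May 1960: 31 − 13 = 18 days remain.
June 1–29, 1960: 29 days.
Total: 18 + 29 = 47 days.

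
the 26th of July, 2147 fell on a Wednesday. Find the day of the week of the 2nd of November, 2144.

Count forward from the earlier date (November 2, 2144) to the later (July 26, 2147):
Day-of-year of November 2, 2144: 307.
Day-of-year of July 26, 2147: 207.
2144 has 366 days, so 366 − 307 = 59 days remain in 2144.
Full years: 2145: 365; 2146: 365. Sum = 730.
Total: 59 + 730 + 207 = 996 days.
996 mod 7 = 2, so 2 days before Wednesday is Monday.

Monday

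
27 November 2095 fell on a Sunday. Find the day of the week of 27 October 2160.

From November 27, 2095 to November 27, 2159: 64 years, of which 15 contain a Feb 29 — 49×365 + 15×366 = 23375 days.
(2100 is not a leap year (divisible by 100 but not 400).)
November 2159: 30 − 27 = 3 days remain.
Then 10 full months totalling 305 days.
October 1–27, 2160: 27 days.
Residual: 335 days.
Total: 23710 days.
23710 mod 7 = 1, so 1 day after Sunday is Monday.

Monday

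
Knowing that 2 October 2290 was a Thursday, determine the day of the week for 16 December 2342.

Day-of-year of October 2, 2290: 275.
Day-of-year of December 16, 2342: 350.
2290 has 365 days, so 365 − 275 = 90 days remain in 2290.
Full years 2291–2341: 39 common + 12 leap = 39×365 + 12×366 = 18627 days.
Total: 90 + 18627 + 350 = 19067 days.
19067 mod 7 = 6, so 6 days after Thursday is Wednesday.

Wednesday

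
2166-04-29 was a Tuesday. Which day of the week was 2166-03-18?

Count forward from the earlier date (March 18, 2166) to the later (April 29, 2166):
March 2166: 31 − 18 = 13 days remain.
April 1–29, 2166: 29 days.
Total: 13 + 29 = 42 days.
42 is a multiple of 7, so 2166-03-18 falls on the same weekday: Tuesday.

Tuesday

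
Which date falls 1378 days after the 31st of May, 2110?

the 9th of March, 2114

Count 1378 days after May 31, 2110:
Day-of-year of May 31, 2110: 151.
Day-of-year of March 9, 2114: 68.
2110 has 365 days, so 365 − 151 = 214 days remain in 2110.
Full years: 2111: 365; 2112: 366; 2113: 365. Sum = 1096.
Total: 214 + 1096 + 68 = 1378 days.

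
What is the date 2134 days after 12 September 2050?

16 July 2056

Count 2134 days after September 12, 2050:
Day-of-year of September 12, 2050: 255.
Day-of-year of July 16, 2056: 198.
2050 has 365 days, so 365 − 255 = 110 days remain in 2050.
Full years: 2051: 365; 2052: 366; 2053: 365; 2054: 365; 2055: 365. Sum = 1826.
Total: 110 + 1826 + 198 = 2134 days.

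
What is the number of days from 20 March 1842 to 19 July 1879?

13635

From March 20, 1842 to March 20, 1879: 37 years, of which 9 contain a Feb 29 — 28×365 + 9×366 = 13514 days.
March 1879: 31 − 20 = 11 days remain.
Then April (30), May (31), June (30): 30 + 31 + 30 = 91 days.
July 1–19, 1879: 19 days.
Residual: 121 days.
Total: 13635 days.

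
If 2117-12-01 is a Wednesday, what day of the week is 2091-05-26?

Saturday

Count forward from the earlier date (May 26, 2091) to the later (December 1, 2117):
From May 26, 2091 to May 26, 2117: 26 years, of which 6 contain a Feb 29 — 20×365 + 6×366 = 9496 days.
(2100 is not a leap year (divisible by 100 but not 400).)
May 2117: 31 − 26 = 5 days remain.
Then June (30), July (31), August (31), September (30), October (31), November (30): 30 + 31 + 31 + 30 + 31 + 30 = 183 days.
December 1, 2117: 1 day.
Residual: 189 days.
Total: 9685 days.
9685 mod 7 = 4, so 4 days before Wednesday is Saturday.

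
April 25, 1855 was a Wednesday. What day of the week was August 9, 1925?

Day-of-year of April 25, 1855: 115.
Day-of-year of August 9, 1925: 221.
1855 has 365 days, so 365 − 115 = 250 days remain in 1855.
Full years 1856–1924: 52 common + 17 leap = 52×365 + 17×366 = 25202 days.
Total: 250 + 25202 + 221 = 25673 days.
25673 mod 7 = 4, so 4 days after Wednesday is Sunday.

Sunday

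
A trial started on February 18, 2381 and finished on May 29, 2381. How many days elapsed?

February 2381: 28 − 18 = 10 days remain (2381 is not a leap year, so February has 28 days).
Then March (31), April (30): 31 + 30 = 61 days.
May 1–29, 2381: 29 days.
Total: 10 + 61 + 29 = 100 days.

100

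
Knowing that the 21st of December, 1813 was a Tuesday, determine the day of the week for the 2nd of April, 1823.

Day-of-year of December 21, 1813: 355.
Day-of-year of April 2, 1823: 92.
1813 has 365 days, so 365 − 355 = 10 days remain in 1813.
Full years 1814–1822: 7 common + 2 leap = 7×365 + 2×366 = 3287 days.
Total: 10 + 3287 + 92 = 3389 days.
3389 mod 7 = 1, so 1 day after Tuesday is Wednesday.

Wednesday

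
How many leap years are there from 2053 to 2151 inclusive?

Years divisible by 4: 2056, 2060, …, 2148 — 24 in all.
Of these, 2100 is divisible by 100 but not 400, so not leap.
Leap years: 24 − 1 = 23.

23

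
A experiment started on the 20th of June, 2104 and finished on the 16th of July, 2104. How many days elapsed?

26

June 2104: 30 − 20 = 10 days remain.
July 1–16, 2104: 16 days.
Total: 10 + 16 = 26 days.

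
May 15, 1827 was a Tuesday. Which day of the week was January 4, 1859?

Tuesday

Day-of-year of May 15, 1827: 135.
Day-of-year of January 4, 1859: 4.
1827 has 365 days, so 365 − 135 = 230 days remain in 1827.
Full years 1828–1858: 23 common + 8 leap = 23×365 + 8×366 = 11323 days.
Total: 230 + 11323 + 4 = 11557 days.
11557 is a multiple of 7, so January 4, 1859 falls on the same weekday: Tuesday.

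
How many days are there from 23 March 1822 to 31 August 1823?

March 1822: 31 − 23 = 8 days remain.
Then 16 full months totalling 487 days.
August 1–31, 1823: 31 days.
Total: 8 + 487 + 31 = 526 days.

526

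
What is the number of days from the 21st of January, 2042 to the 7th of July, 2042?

January 2042: 31 − 21 = 10 days remain.
Then February 2042 (28), March (31), April (30), May (31), June (30): 28 + 31 + 30 + 31 + 30 = 150 days.
July 1–7, 2042: 7 days.
Total: 10 + 150 + 7 = 167 days.

167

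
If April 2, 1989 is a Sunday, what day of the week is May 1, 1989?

Monday

April 1989: 30 − 2 = 28 days remain.
May 1, 1989: 1 day.
Total: 28 + 1 = 29 days.
29 mod 7 = 1, so 1 day after Sunday is Monday.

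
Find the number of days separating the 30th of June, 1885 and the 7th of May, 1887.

676

June 1885: 30 − 30 = 0 days remain.
Then 22 full months totalling 669 days.
May 1–7, 1887: 7 days.
Total: 0 + 669 + 7 = 676 days.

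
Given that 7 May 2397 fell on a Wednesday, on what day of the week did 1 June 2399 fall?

Tuesday

Day-of-year of May 7, 2397: 127.
Day-of-year of June 1, 2399: 152.
2397 has 365 days, so 365 − 127 = 238 days remain in 2397.
Full years: 2398: 365. Sum = 365.
Total: 238 + 365 + 152 = 755 days.
755 mod 7 = 6, so 6 days after Wednesday is Tuesday.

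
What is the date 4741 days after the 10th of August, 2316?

the 3rd of August, 2329

Count 4741 days after August 10, 2316:
Day-of-year of August 10, 2316: 223.
Day-of-year of August 3, 2329: 215.
2316 has 366 days, so 366 − 223 = 143 days remain in 2316.
Full years 2317–2328: 9 common + 3 leap = 9×365 + 3×366 = 4383 days.
Total: 143 + 4383 + 215 = 4741 days.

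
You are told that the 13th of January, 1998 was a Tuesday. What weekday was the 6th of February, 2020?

Day-of-year of January 13, 1998: 13.
Day-of-year of February 6, 2020: 37.
1998 has 365 days, so 365 − 13 = 352 days remain in 1998.
Full years 1999–2019: 16 common + 5 leap = 16×365 + 5×366 = 7670 days.
Total: 352 + 7670 + 37 = 8059 days.
8059 mod 7 = 2, so 2 days after Tuesday is Thursday.

Thursday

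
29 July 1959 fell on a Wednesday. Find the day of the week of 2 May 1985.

Thursday

Day-of-year of July 29, 1959: 210.
Day-of-year of May 2, 1985: 122.
1959 has 365 days, so 365 − 210 = 155 days remain in 1959.
Full years 1960–1984: 18 common + 7 leap = 18×365 + 7×366 = 9132 days.
Total: 155 + 9132 + 122 = 9409 days.
9409 mod 7 = 1, so 1 day after Wednesday is Thursday.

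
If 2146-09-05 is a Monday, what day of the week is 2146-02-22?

Count forward from the earlier date (February 22, 2146) to the later (September 5, 2146):
February 2146: 28 − 22 = 6 days remain (2146 is not a leap year, so February has 28 days).
Then March (31), April (30), May (31), June (30), July (31), August (31): 31 + 30 + 31 + 30 + 31 + 31 = 184 days.
September 1–5, 2146: 5 days.
Total: 6 + 184 + 5 = 195 days.
195 mod 7 = 6, so 6 days before Monday is Tuesday.

Tuesday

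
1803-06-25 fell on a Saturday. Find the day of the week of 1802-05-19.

Count forward from the earlier date (May 19, 1802) to the later (June 25, 1803):
Day-of-year of May 19, 1802: 139.
Day-of-year of June 25, 1803: 176.
1802 has 365 days, so 365 − 139 = 226 days remain in 1802.
Total: 226 + 176 = 402 days.
402 mod 7 = 3, so 3 days before Saturday is Wednesday.

Wednesday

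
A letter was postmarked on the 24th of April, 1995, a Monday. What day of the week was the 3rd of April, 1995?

Monday

Count forward from the earlier date (April 3, 1995) to the later (April 24, 1995):
Within April 1995: 24 − 3 = 21 days.
21 is a multiple of 7, so the 3rd of April, 1995 falls on the same weekday: Monday.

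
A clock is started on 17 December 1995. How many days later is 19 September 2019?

8677

Day-of-year of December 17, 1995: 351.
Day-of-year of September 19, 2019: 262.
1995 has 365 days, so 365 − 351 = 14 days remain in 1995.
Full years 1996–2018: 17 common + 6 leap = 17×365 + 6×366 = 8401 days.
Total: 14 + 8401 + 262 = 8677 days.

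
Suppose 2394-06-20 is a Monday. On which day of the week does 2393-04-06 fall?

Count forward from the earlier date (April 6, 2393) to the later (June 20, 2394):
April 2393: 30 − 6 = 24 days remain.
Then 13 full months totalling 396 days.
June 1–20, 2394: 20 days.
Total: 24 + 396 + 20 = 440 days.
440 mod 7 = 6, so 6 days before Monday is Tuesday.

Tuesday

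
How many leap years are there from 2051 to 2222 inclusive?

Years divisible by 4: 2052, 2056, …, 2220 — 43 in all.
Of these, 2100, 2200 are divisible by 100 but not 400, so not leap.
Leap years: 43 − 2 = 41.

41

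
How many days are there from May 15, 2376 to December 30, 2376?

May 2376: 31 − 15 = 16 days remain.
Then June (30), July (31), August (31), September (30), October (31), November (30): 30 + 31 + 31 + 30 + 31 + 30 = 183 days.
December 1–30, 2376: 30 days.
Total: 16 + 183 + 30 = 229 days.

229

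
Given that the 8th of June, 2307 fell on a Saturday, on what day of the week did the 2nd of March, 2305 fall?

Thursday

Count forward from the earlier date (March 2, 2305) to the later (June 8, 2307):
Day-of-year of March 2, 2305: 61.
Day-of-year of June 8, 2307: 159.
2305 has 365 days, so 365 − 61 = 304 days remain in 2305.
Full years: 2306: 365. Sum = 365.
Total: 304 + 365 + 159 = 828 days.
828 mod 7 = 2, so 2 days before Saturday is Thursday.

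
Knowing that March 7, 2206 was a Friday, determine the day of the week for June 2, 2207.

Day-of-year of March 7, 2206: 66.
Day-of-year of June 2, 2207: 153.
2206 has 365 days, so 365 − 66 = 299 days remain in 2206.
Total: 299 + 153 = 452 days.
452 mod 7 = 4, so 4 days after Friday is Tuesday.

Tuesday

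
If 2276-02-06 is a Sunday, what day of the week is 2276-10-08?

Sunday

February 2276: 29 − 6 = 23 days remain (2276 is a leap year, so February has 29 days).
Then March (31), April (30), May (31), June (30), July (31), August (31), September (30): 31 + 30 + 31 + 30 + 31 + 31 + 30 = 214 days.
October 1–8, 2276: 8 days.
Total: 23 + 214 + 8 = 245 days.
245 is a multiple of 7, so 2276-10-08 falls on the same weekday: Sunday.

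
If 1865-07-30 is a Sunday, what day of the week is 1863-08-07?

Friday

Count forward from the earlier date (August 7, 1863) to the later (July 30, 1865):
August 7, 1863 → August 7, 1864: 366 days (1864 is a leap year).
August 1864: 31 − 7 = 24 days remain.
Then 10 full months totalling 303 days.
July 1–30, 1865: 30 days.
Residual: 357 days.
Total: 723 days.
723 mod 7 = 2, so 2 days before Sunday is Friday.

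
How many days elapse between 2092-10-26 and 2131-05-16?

14080

From October 26, 2092 to October 26, 2130: 38 years, of which 8 contain a Feb 29 — 30×365 + 8×366 = 13878 days.
(2100 is not a leap year (divisible by 100 but not 400).)
October 2130: 31 − 26 = 5 days remain.
Then November (30), December (31), January (31), February 2131 (28), March (31), April (30): 30 + 31 + 31 + 28 + 31 + 30 = 181 days.
May 1–16, 2131: 16 days.
Residual: 202 days.
Total: 14080 days.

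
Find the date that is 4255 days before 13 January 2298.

21 May 2286

Count 4255 days before January 13, 2298:
Day-of-year of May 21, 2286: 141.
Day-of-year of January 13, 2298: 13.
2286 has 365 days, so 365 − 141 = 224 days remain in 2286.
Full years 2287–2297: 8 common + 3 leap = 8×365 + 3×366 = 4018 days.
Total: 224 + 4018 + 13 = 4255 days.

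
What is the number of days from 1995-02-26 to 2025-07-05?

11087

Day-of-year of February 26, 1995: 57.
Day-of-year of July 5, 2025: 186.
1995 has 365 days, so 365 − 57 = 308 days remain in 1995.
Full years 1996–2024: 21 common + 8 leap = 21×365 + 8×366 = 10593 days.
Total: 308 + 10593 + 186 = 11087 days.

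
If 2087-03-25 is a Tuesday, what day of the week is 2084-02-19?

Count forward from the earlier date (February 19, 2084) to the later (March 25, 2087):
February 19, 2084 → February 19, 2085: 366 days (2084 is a leap year).
February 19, 2085 → February 19, 2086: 365 days.
February 19, 2086 → February 19, 2087: 365 days.
February 2087: 28 − 19 = 9 days remain (2087 is not a leap year, so February has 28 days).
March 1–25, 2087: 25 days.
Residual: 34 days.
Total: 1130 days.
1130 mod 7 = 3, so 3 days before Tuesday is Saturday.

Saturday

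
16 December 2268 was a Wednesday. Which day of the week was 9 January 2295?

Wednesday

From December 16, 2268 to December 16, 2294: 26 years, of which 6 contain a Feb 29 — 20×365 + 6×366 = 9496 days.
December 2294: 31 − 16 = 15 days remain.
January 1–9, 2295: 9 days.
Residual: 24 days.
Total: 9520 days.
9520 is a multiple of 7, so 9 January 2295 falls on the same weekday: Wednesday.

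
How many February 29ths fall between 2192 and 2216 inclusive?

Years divisible by 4 in [2192, 2216]: 2192, 2196, 2200, 2204, 2208, 2212, 2216.
Of these, 2200 is divisible by 100 but not 400, so not leap.
Leap years: 7 − 1 = 6.

6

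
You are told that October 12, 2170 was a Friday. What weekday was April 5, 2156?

Count forward from the earlier date (April 5, 2156) to the later (October 12, 2170):
From April 5, 2156 to April 5, 2170: 14 years, of which 3 contain a Feb 29 — 11×365 + 3×366 = 5113 days.
April 2170: 30 − 5 = 25 days remain.
Then May (31), June (30), July (31), August (31), September (30): 31 + 30 + 31 + 31 + 30 = 153 days.
October 1–12, 2170: 12 days.
Residual: 190 days.
Total: 5303 days.
5303 mod 7 = 4, so 4 days before Friday is Monday.

Monday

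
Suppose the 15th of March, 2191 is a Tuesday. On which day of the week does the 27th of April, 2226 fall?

Day-of-year of March 15, 2191: 74.
Day-of-year of April 27, 2226: 117.
2191 has 365 days, so 365 − 74 = 291 days remain in 2191.
Full years 2192–2225: 26 common + 8 leap = 26×365 + 8×366 = 12418 days.
Total: 291 + 12418 + 117 = 12826 days.
12826 mod 7 = 2, so 2 days after Tuesday is Thursday.

Thursday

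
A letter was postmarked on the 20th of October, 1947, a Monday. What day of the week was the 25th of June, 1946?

Count forward from the earlier date (June 25, 1946) to the later (October 20, 1947):
Day-of-year of June 25, 1946: 176.
Day-of-year of October 20, 1947: 293.
1946 has 365 days, so 365 − 176 = 189 days remain in 1946.
Total: 189 + 293 = 482 days.
482 mod 7 = 6, so 6 days before Monday is Tuesday.

Tuesday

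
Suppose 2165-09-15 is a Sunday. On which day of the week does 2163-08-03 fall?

Count forward from the earlier date (August 3, 2163) to the later (September 15, 2165):
August 2163: 31 − 3 = 28 days remain.
Then 24 full months totalling 731 days.
September 1–15, 2165: 15 days.
Total: 28 + 731 + 15 = 774 days.
774 mod 7 = 4, so 4 days before Sunday is Wednesday.

Wednesday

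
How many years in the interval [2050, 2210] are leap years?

38

Years divisible by 4: 2052, 2056, …, 2208 — 40 in all.
Of these, 2100, 2200 are divisible by 100 but not 400, so not leap.
Leap years: 40 − 2 = 38.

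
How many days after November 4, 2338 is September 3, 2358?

7243

Day-of-year of November 4, 2338: 308.
Day-of-year of September 3, 2358: 246.
2338 has 365 days, so 365 − 308 = 57 days remain in 2338.
Full years 2339–2357: 14 common + 5 leap = 14×365 + 5×366 = 6940 days.
Total: 57 + 6940 + 246 = 7243 days.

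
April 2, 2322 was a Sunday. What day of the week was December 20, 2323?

Thursday

April 2, 2322 → April 2, 2323: 365 days.
April 2323: 30 − 2 = 28 days remain.
Then May (31), June (30), July (31), August (31), September (30), October (31), November (30): 31 + 30 + 31 + 31 + 30 + 31 + 30 = 214 days.
December 1–20, 2323: 20 days.
Residual: 262 days.
Total: 627 days.
627 mod 7 = 4, so 4 days after Sunday is Thursday.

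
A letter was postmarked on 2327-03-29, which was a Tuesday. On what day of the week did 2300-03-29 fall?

Thursday

Count forward from the earlier date (March 29, 2300) to the later (March 29, 2327):
From March 29, 2300 to March 29, 2327: 27 years, of which 6 contain a Feb 29 — 21×365 + 6×366 = 9861 days.
Total: 9861 days.
9861 mod 7 = 5, so 5 days before Tuesday is Thursday.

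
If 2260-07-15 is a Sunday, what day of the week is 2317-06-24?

Sunday

Day-of-year of July 15, 2260: 197.
Day-of-year of June 24, 2317: 175.
2260 has 366 days, so 366 − 197 = 169 days remain in 2260.
Full years 2261–2316: 43 common + 13 leap = 43×365 + 13×366 = 20453 days.
Total: 169 + 20453 + 175 = 20797 days.
20797 is a multiple of 7, so 2317-06-24 falls on the same weekday: Sunday.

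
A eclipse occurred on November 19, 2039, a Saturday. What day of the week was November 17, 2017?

Friday

Count forward from the earlier date (November 17, 2017) to the later (November 19, 2039):
Day-of-year of November 17, 2017: 321.
Day-of-year of November 19, 2039: 323.
2017 has 365 days, so 365 − 321 = 44 days remain in 2017.
Full years 2018–2038: 16 common + 5 leap = 16×365 + 5×366 = 7670 days.
Total: 44 + 7670 + 323 = 8037 days.
8037 mod 7 = 1, so 1 day before Saturday is Friday.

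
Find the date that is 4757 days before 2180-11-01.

2167-10-24

Count 4757 days before November 1, 2180:
From October 24, 2167 to October 24, 2180: 13 years, of which 4 contain a Feb 29 — 9×365 + 4×366 = 4749 days.
October 2180: 31 − 24 = 7 days remain.
November 1, 2180: 1 day.
Residual: 8 days.
Total: 4757 days.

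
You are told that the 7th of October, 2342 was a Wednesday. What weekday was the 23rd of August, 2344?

Day-of-year of October 7, 2342: 280.
Day-of-year of August 23, 2344: 236.
2342 has 365 days, so 365 − 280 = 85 days remain in 2342.
Full years: 2343: 365. Sum = 365.
Total: 85 + 365 + 236 = 686 days.
686 is a multiple of 7, so the 23rd of August, 2344 falls on the same weekday: Wednesday.

Wednesday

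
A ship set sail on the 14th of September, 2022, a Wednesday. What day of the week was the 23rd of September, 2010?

Count forward from the earlier date (September 23, 2010) to the later (September 14, 2022):
Day-of-year of September 23, 2010: 266.
Day-of-year of September 14, 2022: 257.
2010 has 365 days, so 365 − 266 = 99 days remain in 2010.
Full years 2011–2021: 8 common + 3 leap = 8×365 + 3×366 = 4018 days.
Total: 99 + 4018 + 257 = 4374 days.
4374 mod 7 = 6, so 6 days before Wednesday is Thursday.

Thursday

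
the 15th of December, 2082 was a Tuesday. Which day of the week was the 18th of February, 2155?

Tuesday

Day-of-year of December 15, 2082: 349.
Day-of-year of February 18, 2155: 49.
2082 has 365 days, so 365 − 349 = 16 days remain in 2082.
Full years 2083–2154: 55 common + 17 leap = 55×365 + 17×366 = 26297 days.
Total: 16 + 26297 + 49 = 26362 days.
26362 is a multiple of 7, so the 18th of February, 2155 falls on the same weekday: Tuesday.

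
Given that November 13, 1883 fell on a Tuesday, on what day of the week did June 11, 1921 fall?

Day-of-year of November 13, 1883: 317.
Day-of-year of June 11, 1921: 162.
1883 has 365 days, so 365 − 317 = 48 days remain in 1883.
Full years 1884–1920: 28 common + 9 leap = 28×365 + 9×366 = 13514 days.
Total: 48 + 13514 + 162 = 13724 days.
13724 mod 7 = 4, so 4 days after Tuesday is Saturday.

Saturday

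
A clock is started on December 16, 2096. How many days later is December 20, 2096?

4

Within December 2096: 20 − 16 = 4 days.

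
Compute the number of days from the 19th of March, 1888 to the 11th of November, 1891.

Day-of-year of March 19, 1888: 79.
Day-of-year of November 11, 1891: 315.
1888 has 366 days, so 366 − 79 = 287 days remain in 1888.
Full years: 1889: 365; 1890: 365. Sum = 730.
Total: 287 + 730 + 315 = 1332 days.

1332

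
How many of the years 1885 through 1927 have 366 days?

9

Years divisible by 4 in [1885, 1927]: 1888, 1892, 1896, 1900, 1904, 1908, 1912, 1916, 1920, 1924.
Of these, 1900 is divisible by 100 but not 400, so not leap.
Leap years: 10 − 1 = 9.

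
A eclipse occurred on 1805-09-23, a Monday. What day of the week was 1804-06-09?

Saturday

Count forward from the earlier date (June 9, 1804) to the later (September 23, 1805):
June 1804: 30 − 9 = 21 days remain.
Then 14 full months totalling 427 days.
September 1–23, 1805: 23 days.
Total: 21 + 427 + 23 = 471 days.
471 mod 7 = 2, so 2 days before Monday is Saturday.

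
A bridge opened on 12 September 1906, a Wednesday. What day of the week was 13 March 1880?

Saturday

Count forward from the earlier date (March 13, 1880) to the later (September 12, 1906):
From March 13, 1880 to March 13, 1906: 26 years, of which 5 contain a Feb 29 — 21×365 + 5×366 = 9495 days.
(1900 is not a leap year (divisible by 100 but not 400).)
March 1906: 31 − 13 = 18 days remain.
Then April (30), May (31), June (30), July (31), August (31): 30 + 31 + 30 + 31 + 31 = 153 days.
September 1–12, 1906: 12 days.
Residual: 183 days.
Total: 9678 days.
9678 mod 7 = 4, so 4 days before Wednesday is Saturday.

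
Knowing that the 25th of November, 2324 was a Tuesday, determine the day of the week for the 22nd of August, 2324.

Count forward from the earlier date (August 22, 2324) to the later (November 25, 2324):
August 2324: 31 − 22 = 9 days remain.
Then September (30), October (31): 30 + 31 = 61 days.
November 1–25, 2324: 25 days.
Total: 9 + 61 + 25 = 95 days.
95 mod 7 = 4, so 4 days before Tuesday is Friday.

Friday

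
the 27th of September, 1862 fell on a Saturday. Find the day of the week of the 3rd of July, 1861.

Wednesday

Count forward from the earlier date (July 3, 1861) to the later (September 27, 1862):
July 3, 1861 → July 3, 1862: 365 days.
July 1862: 31 − 3 = 28 days remain.
Then August (31): 31 days.
September 1–27, 1862: 27 days.
Residual: 86 days.
Total: 451 days.
451 mod 7 = 3, so 3 days before Saturday is Wednesday.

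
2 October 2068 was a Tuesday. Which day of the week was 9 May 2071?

October 2, 2068 → October 2, 2069: 365 days.
October 2, 2069 → October 2, 2070: 365 days.
October 2070: 31 − 2 = 29 days remain.
Then November (30), December (31), January (31), February 2071 (28), March (31), April (30): 30 + 31 + 31 + 28 + 31 + 30 = 181 days.
May 1–9, 2071: 9 days.
Residual: 219 days.
Total: 949 days.
949 mod 7 = 4, so 4 days after Tuesday is Saturday.

Saturday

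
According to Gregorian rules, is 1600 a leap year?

1600 is a leap year (divisible by 400).

Yes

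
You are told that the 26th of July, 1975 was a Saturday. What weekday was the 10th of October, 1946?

Count forward from the earlier date (October 10, 1946) to the later (July 26, 1975):
Day-of-year of October 10, 1946: 283.
Day-of-year of July 26, 1975: 207.
1946 has 365 days, so 365 − 283 = 82 days remain in 1946.
Full years 1947–1974: 21 common + 7 leap = 21×365 + 7×366 = 10227 days.
Total: 82 + 10227 + 207 = 10516 days.
10516 mod 7 = 2, so 2 days before Saturday is Thursday.

Thursday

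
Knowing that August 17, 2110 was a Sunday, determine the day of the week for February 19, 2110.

Wednesday

Count forward from the earlier date (February 19, 2110) to the later (August 17, 2110):
February 2110: 28 − 19 = 9 days remain (2110 is not a leap year, so February has 28 days).
Then March (31), April (30), May (31), June (30), July (31): 31 + 30 + 31 + 30 + 31 = 153 days.
August 1–17, 2110: 17 days.
Total: 9 + 153 + 17 = 179 days.
179 mod 7 = 4, so 4 days before Sunday is Wednesday.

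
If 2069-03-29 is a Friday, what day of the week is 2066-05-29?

Count forward from the earlier date (May 29, 2066) to the later (March 29, 2069):
Day-of-year of May 29, 2066: 149.
Day-of-year of March 29, 2069: 88.
2066 has 365 days, so 365 − 149 = 216 days remain in 2066.
Full years: 2067: 365; 2068: 366. Sum = 731.
Total: 216 + 731 + 88 = 1035 days.
1035 mod 7 = 6, so 6 days before Friday is Saturday.

Saturday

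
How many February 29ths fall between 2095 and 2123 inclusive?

Years divisible by 4 in [2095, 2123]: 2096, 2100, 2104, 2108, 2112, 2116, 2120.
Of these, 2100 is divisible by 100 but not 400, so not leap.
Leap years: 7 − 1 = 6.

6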